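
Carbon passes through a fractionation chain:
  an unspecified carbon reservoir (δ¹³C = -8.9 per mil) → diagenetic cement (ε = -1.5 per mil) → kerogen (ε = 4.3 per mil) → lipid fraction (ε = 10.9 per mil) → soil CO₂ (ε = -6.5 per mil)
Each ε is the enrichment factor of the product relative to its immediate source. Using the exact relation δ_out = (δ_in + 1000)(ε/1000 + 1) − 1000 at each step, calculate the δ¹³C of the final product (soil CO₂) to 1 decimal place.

step 1: δ = (-8.90 + 1000)·(-1.5/1000 + 1) − 1000 = -10.39 per mil
step 2: δ = (-10.39 + 1000)·(4.3/1000 + 1) − 1000 = -6.13 per mil
step 3: δ = (-6.13 + 1000)·(10.9/1000 + 1) − 1000 = 4.70 per mil
step 4: δ = (4.70 + 1000)·(-6.5/1000 + 1) − 1000 = -1.83 per mil

-1.8 per mil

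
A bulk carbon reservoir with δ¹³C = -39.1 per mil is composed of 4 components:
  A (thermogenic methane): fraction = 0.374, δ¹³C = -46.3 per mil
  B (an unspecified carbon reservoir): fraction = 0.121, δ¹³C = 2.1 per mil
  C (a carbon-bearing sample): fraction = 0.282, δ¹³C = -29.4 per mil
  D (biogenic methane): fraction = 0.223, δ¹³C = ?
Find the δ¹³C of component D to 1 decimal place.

-61.6 per mil

Isotope mass balance: δ_bulk = Σ fᵢ·δᵢ.
-39.1 = 0.374×(-46.3) + 0.121×(2.1) + 0.282×(-29.4) + 0.223×δ_D
0.223·δ_D = -39.1 − (-25.353) = -13.747
δ_D = -13.747 / 0.223 = -61.65 per mil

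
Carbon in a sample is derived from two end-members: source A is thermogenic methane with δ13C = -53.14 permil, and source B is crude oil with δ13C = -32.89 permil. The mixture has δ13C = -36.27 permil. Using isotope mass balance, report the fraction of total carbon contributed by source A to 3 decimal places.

0.167

δ_mix = f_A·δ_A + (1 − f_A)·δ_B  ⇒  f_A = (δ_mix − δ_B)/(δ_A − δ_B)
f_A = (-36.27 − (-32.89)) / (-53.14 − (-32.89))
f_A = -3.38 / -20.25 = 0.1669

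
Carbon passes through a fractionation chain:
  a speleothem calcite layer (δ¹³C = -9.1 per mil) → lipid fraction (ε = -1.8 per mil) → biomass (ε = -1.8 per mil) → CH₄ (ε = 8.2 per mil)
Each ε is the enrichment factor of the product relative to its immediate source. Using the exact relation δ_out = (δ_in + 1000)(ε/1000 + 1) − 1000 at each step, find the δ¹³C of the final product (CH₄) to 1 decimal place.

-4.6 per mil

step 1: δ = (-9.10 + 1000)·(-1.8/1000 + 1) − 1000 = -10.88 per mil
step 2: δ = (-10.88 + 1000)·(-1.8/1000 + 1) − 1000 = -12.66 per mil
step 3: δ = (-12.66 + 1000)·(8.2/1000 + 1) − 1000 = -4.57 per mil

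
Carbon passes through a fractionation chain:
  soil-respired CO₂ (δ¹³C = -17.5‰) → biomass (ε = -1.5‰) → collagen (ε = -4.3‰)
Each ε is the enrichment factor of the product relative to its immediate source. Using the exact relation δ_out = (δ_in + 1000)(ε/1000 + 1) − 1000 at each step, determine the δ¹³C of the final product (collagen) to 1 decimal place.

-23.2‰

step 1: δ = (-17.50 + 1000)·(-1.5/1000 + 1) − 1000 = -18.97‰
step 2: δ = (-18.97 + 1000)·(-4.3/1000 + 1) − 1000 = -23.19‰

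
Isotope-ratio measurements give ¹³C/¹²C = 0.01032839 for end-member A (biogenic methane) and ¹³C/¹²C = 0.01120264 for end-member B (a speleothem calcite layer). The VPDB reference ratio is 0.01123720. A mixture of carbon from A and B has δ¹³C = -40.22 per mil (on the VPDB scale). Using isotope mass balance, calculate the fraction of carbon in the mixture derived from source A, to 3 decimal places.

0.477

δ_A = (0.01032839/0.01123720 − 1)×1000 = (0.919125 − 1)×1000 = -80.875 per mil
δ_B = (0.01120264/0.01123720 − 1)×1000 = (0.996925 − 1)×1000 = -3.075 per mil
f_A = (δ_mix − δ_B)/(δ_A − δ_B) = (-40.22 − (-3.075))/(-80.875 − (-3.075))
f_A = -37.145 / -77.800 = 0.4774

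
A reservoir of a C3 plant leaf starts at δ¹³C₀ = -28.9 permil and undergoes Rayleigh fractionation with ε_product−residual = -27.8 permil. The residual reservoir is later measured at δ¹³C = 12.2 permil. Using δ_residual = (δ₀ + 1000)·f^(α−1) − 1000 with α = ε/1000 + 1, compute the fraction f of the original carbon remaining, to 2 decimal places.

α − 1 = ε/1000 = -0.0278
(δ_res + 1000)/(δ₀ + 1000) = (12.2 + 1000)/(-28.9 + 1000) = 1012.2/971.1 = 1.042323
f = 1.042323^(1/-0.0278) = exp(ln(1.042323)/-0.0278) = exp(0.04145/-0.0278)
f = exp(-1.4911) = 0.2251

0.23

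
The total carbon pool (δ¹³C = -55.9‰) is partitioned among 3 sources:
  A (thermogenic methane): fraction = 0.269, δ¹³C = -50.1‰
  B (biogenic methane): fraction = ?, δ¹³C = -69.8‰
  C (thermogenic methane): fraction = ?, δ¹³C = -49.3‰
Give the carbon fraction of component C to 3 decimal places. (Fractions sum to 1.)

Let f_C and f_B be the unknown fractions; fractions sum to 1 so f_C + f_B = 0.731.
Mass balance: Σ fᵢ·δᵢ = δ_bulk ⇒ f_C·(-49.3) + f_B·(-69.8) = -55.9 − (-13.477) = -42.423
Substitute f_B = 0.731 − f_C:
f_C·(-49.3 − -69.8) = -42.423 − 0.731×(-69.8) = 8.601
f_C = 8.601 / 20.5 = 0.4195

0.420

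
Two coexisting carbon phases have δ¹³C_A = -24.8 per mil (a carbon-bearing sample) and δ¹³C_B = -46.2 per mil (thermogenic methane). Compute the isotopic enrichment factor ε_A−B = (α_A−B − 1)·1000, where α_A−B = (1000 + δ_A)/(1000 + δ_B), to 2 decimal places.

α_A−B = (1000 + -24.8) / (1000 + -46.2) = 975.2 / 953.8 = 1.022437
ε_A−B = (1.022437 − 1) × 1000 = 22.437 per mil
(The approximation ε ≈ δ_A − δ_B would give 21.4 per mil.)

22.44 per mil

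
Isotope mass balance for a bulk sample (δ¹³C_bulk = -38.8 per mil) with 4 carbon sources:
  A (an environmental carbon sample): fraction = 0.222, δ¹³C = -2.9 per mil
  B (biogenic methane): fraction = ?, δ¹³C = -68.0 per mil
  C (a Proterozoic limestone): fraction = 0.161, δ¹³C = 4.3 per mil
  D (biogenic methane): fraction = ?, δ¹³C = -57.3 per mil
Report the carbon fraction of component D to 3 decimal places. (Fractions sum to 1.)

0.290

Let f_D and f_B be the unknown fractions; fractions sum to 1 so f_D + f_B = 0.617.
Mass balance: Σ fᵢ·δᵢ = δ_bulk ⇒ f_D·(-57.3) + f_B·(-68.0) = -38.8 − (0.048) = -38.848
Substitute f_B = 0.617 − f_D:
f_D·(-57.3 − -68.0) = -38.848 − 0.617×(-68.0) = 3.108
f_D = 3.108 / 10.7 = 0.2904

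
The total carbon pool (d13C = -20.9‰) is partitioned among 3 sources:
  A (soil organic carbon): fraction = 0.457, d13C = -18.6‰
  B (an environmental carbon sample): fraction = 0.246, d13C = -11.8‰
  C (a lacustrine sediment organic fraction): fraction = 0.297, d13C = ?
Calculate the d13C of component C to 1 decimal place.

Isotope mass balance: δ_bulk = Σ fᵢ·δᵢ.
-20.9 = 0.457×(-18.6) + 0.246×(-11.8) + 0.297×δ_C
0.297·δ_C = -20.9 − (-11.403) = -9.497
δ_C = -9.497 / 0.297 = -31.98‰

-32.0‰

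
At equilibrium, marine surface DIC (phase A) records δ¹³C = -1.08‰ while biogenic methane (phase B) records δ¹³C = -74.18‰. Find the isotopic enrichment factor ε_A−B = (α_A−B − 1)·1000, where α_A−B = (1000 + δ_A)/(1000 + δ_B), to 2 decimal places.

α_A−B = (1000 + -1.08) / (1000 + -74.18) = 998.92 / 925.82 = 1.078957
ε_A−B = (1.078957 − 1) × 1000 = 78.957‰
(The approximation ε ≈ δ_A − δ_B would give 73.10‰.)

78.96‰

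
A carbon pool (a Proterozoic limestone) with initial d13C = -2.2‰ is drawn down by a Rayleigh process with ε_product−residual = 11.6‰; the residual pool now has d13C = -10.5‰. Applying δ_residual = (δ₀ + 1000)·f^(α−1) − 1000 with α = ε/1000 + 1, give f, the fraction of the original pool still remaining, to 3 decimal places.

α − 1 = ε/1000 = 0.0116
(δ_res + 1000)/(δ₀ + 1000) = (-10.5 + 1000)/(-2.2 + 1000) = 989.5/997.8 = 0.991682
f = 0.991682^(1/0.0116) = exp(ln(0.991682)/0.0116) = exp(-0.00835/0.0116)
f = exp(-0.7201) = 0.4867

0.487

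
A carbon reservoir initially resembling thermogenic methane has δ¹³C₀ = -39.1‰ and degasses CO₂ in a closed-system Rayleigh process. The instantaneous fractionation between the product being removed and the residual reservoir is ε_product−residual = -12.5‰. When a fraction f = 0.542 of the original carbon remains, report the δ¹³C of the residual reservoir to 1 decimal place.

Rayleigh residual: δ_res = (δ₀ + 1000)·f^(α−1) − 1000
α = ε/1000 + 1 = 0.98750, so α − 1 = -0.01250
f^(α−1) = 0.542^(-0.01250) = 1.007685
δ_res = (-39.1 + 1000) × 1.007685 − 1000 = 968.285 − 1000 = -31.72‰

-31.7‰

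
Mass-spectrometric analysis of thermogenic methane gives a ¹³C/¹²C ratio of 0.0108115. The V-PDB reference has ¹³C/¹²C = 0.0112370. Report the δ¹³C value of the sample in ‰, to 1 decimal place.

-37.9‰

δ¹³C = (R_sample / R_standard − 1) × 1000
R_sample / R_standard = 0.0108115 / 0.0112370 = 0.962134
δ¹³C = (0.962134 − 1) × 1000 = -37.87‰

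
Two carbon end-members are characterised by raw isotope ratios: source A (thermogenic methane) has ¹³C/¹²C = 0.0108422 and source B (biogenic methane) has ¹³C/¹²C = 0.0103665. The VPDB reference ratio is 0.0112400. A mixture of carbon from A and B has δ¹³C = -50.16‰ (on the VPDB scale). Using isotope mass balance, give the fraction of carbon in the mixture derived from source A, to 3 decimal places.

δ_A = (0.0108422/0.0112400 − 1)×1000 = (0.964609 − 1)×1000 = -35.391‰
δ_B = (0.0103665/0.0112400 − 1)×1000 = (0.922286 − 1)×1000 = -77.714‰
f_A = (δ_mix − δ_B)/(δ_A − δ_B) = (-50.16 − (-77.714))/(-35.391 − (-77.714))
f_A = 27.554 / 42.322 = 0.6510

0.651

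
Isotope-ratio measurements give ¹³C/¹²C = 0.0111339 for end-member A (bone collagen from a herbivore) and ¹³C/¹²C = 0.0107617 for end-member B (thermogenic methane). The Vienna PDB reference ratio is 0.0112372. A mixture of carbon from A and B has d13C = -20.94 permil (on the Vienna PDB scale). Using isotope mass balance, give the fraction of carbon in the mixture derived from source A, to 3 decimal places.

0.645

δ_A = (0.0111339/0.0112372 − 1)×1000 = (0.990807 − 1)×1000 = -9.193 permil
δ_B = (0.0107617/0.0112372 − 1)×1000 = (0.957685 − 1)×1000 = -42.315 permil
f_A = (δ_mix − δ_B)/(δ_A − δ_B) = (-20.94 − (-42.315))/(-9.193 − (-42.315))
f_A = 21.375 / 33.122 = 0.6453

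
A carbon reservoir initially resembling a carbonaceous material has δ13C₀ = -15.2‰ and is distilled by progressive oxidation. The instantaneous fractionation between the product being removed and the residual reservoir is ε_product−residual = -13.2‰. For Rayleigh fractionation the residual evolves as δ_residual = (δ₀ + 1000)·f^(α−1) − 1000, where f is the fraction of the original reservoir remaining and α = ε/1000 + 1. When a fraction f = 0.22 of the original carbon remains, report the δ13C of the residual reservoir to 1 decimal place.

Rayleigh residual: δ_res = (δ₀ + 1000)·f^(α−1) − 1000
α = ε/1000 + 1 = 0.98680, so α − 1 = -0.01320
f^(α−1) = 0.22^(-0.01320) = 1.020188
δ_res = (-15.2 + 1000) × 1.020188 − 1000 = 1004.681 − 1000 = 4.68‰

4.7‰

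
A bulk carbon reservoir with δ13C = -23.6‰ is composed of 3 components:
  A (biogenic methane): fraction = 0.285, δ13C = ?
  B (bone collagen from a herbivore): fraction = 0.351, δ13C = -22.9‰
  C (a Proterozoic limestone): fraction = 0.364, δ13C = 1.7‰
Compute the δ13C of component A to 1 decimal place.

-56.8‰

Isotope mass balance: δ_bulk = Σ fᵢ·δᵢ.
-23.6 = 0.285×δ_A + 0.351×(-22.9) + 0.364×(1.7)
0.285·δ_A = -23.6 − (-7.419) = -16.181
δ_A = -16.181 / 0.285 = -56.78‰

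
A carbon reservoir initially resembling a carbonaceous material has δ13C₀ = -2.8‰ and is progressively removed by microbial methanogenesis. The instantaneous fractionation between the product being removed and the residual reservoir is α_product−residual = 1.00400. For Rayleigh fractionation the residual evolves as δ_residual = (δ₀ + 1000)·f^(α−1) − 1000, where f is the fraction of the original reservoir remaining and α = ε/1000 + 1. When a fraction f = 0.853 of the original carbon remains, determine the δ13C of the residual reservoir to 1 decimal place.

-3.4‰

Rayleigh residual: δ_res = (δ₀ + 1000)·f^(α−1) − 1000
α − 1 = 0.00400
f^(α−1) = 0.853^(0.00400) = 0.999364
δ_res = (-2.8 + 1000) × 0.999364 − 1000 = 996.566 − 1000 = -3.43‰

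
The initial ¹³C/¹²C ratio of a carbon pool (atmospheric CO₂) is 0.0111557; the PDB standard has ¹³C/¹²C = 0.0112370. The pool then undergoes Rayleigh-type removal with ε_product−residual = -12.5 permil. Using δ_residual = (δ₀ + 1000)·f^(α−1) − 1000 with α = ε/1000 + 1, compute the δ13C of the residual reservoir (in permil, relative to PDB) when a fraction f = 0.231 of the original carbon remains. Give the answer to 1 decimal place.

11.1 permil

δ₀ = (0.0111557/0.0112370 − 1)×1000 = (0.992765 − 1)×1000 = -7.235 permil
α − 1 = ε/1000 = -0.0125
f^(α−1) = 0.231^(-0.0125) = 1.018485
δ_res = (-7.235 + 1000) × 1.018485 − 1000 = 1011.117 − 1000 = 11.12 permil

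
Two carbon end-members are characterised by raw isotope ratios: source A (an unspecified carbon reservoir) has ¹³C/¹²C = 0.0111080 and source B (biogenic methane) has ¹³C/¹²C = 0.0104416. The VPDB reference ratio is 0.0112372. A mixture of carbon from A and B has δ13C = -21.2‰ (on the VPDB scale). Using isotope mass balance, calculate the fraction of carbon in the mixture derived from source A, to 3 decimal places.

0.836

δ_A = (0.0111080/0.0112372 − 1)×1000 = (0.988502 − 1)×1000 = -11.498‰
δ_B = (0.0104416/0.0112372 − 1)×1000 = (0.929199 − 1)×1000 = -70.801‰
f_A = (δ_mix − δ_B)/(δ_A − δ_B) = (-21.2 − (-70.801))/(-11.498 − (-70.801))
f_A = 49.601 / 59.303 = 0.8364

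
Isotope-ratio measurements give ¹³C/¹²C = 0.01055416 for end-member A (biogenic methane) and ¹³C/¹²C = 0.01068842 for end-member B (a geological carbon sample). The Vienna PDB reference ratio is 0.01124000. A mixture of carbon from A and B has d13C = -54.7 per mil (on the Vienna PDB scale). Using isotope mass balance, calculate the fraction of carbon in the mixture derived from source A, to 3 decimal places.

δ_A = (0.01055416/0.01124000 − 1)×1000 = (0.938982 − 1)×1000 = -61.018 per mil
δ_B = (0.01068842/0.01124000 − 1)×1000 = (0.950927 − 1)×1000 = -49.073 per mil
f_A = (δ_mix − δ_B)/(δ_A − δ_B) = (-54.7 − (-49.073))/(-61.018 − (-49.073))
f_A = -5.627 / -11.945 = 0.4711

0.471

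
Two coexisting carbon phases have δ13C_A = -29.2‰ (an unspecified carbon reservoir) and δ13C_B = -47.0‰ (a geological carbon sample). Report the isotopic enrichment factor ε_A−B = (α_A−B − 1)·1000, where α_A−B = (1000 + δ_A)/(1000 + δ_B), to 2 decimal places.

α_A−B = (1000 + -29.2) / (1000 + -47.0) = 970.8 / 953.0 = 1.018678
ε_A−B = (1.018678 − 1) × 1000 = 18.678‰
(The approximation ε ≈ δ_A − δ_B would give 17.8‰.)

18.68‰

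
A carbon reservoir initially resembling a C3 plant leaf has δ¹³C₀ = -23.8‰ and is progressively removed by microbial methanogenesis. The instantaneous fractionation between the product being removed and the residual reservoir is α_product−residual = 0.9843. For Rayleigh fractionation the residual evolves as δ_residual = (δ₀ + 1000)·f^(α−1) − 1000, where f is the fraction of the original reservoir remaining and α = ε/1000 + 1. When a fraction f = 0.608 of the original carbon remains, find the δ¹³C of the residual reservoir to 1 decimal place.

-16.1‰

Rayleigh residual: δ_res = (δ₀ + 1000)·f^(α−1) − 1000
α − 1 = -0.01570
f^(α−1) = 0.608^(-0.01570) = 1.007843
δ_res = (-23.8 + 1000) × 1.007843 − 1000 = 983.856 − 1000 = -16.14‰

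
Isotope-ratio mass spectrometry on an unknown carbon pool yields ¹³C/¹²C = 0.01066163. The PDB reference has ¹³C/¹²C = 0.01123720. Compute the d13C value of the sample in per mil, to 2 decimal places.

-51.22 per mil

d13C = (R_sample / R_standard − 1) × 1000
R_sample / R_standard = 0.01066163 / 0.01123720 = 0.948780
d13C = (0.948780 − 1) × 1000 = -51.220 per mil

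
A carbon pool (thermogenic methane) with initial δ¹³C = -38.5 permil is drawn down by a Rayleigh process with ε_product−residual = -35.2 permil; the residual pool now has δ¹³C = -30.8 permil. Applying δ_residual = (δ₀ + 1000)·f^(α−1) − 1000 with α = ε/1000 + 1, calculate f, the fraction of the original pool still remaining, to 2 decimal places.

0.80

α − 1 = ε/1000 = -0.0352
(δ_res + 1000)/(δ₀ + 1000) = (-30.8 + 1000)/(-38.5 + 1000) = 969.2/961.5 = 1.008008
f = 1.008008^(1/-0.0352) = exp(ln(1.008008)/-0.0352) = exp(0.00798/-0.0352)
f = exp(-0.2266) = 0.7972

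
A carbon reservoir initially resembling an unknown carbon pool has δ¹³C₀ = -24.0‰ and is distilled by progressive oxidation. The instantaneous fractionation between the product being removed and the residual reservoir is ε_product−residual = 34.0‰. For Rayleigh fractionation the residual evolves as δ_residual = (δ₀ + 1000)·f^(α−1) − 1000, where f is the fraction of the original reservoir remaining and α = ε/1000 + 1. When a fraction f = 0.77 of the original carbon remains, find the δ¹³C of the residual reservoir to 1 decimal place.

Rayleigh residual: δ_res = (δ₀ + 1000)·f^(α−1) − 1000
α = ε/1000 + 1 = 1.03400, so α − 1 = 0.03400
f^(α−1) = 0.77^(0.03400) = 0.991153
δ_res = (-24.0 + 1000) × 0.991153 − 1000 = 967.365 − 1000 = -32.63‰

-32.6‰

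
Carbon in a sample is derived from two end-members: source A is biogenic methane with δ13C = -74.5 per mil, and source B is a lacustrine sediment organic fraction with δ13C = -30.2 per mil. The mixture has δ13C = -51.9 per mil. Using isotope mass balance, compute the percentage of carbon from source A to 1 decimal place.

49.0%

δ_mix = f_A·δ_A + (1 − f_A)·δ_B  ⇒  f_A = (δ_mix − δ_B)/(δ_A − δ_B)
f_A = (-51.9 − (-30.2)) / (-74.5 − (-30.2))
f_A = -21.7 / -44.3 = 0.4898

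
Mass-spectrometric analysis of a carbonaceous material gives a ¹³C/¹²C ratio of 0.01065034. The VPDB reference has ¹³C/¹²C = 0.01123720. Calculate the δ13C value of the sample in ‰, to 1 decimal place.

δ13C = (R_sample / R_standard − 1) × 1000
R_sample / R_standard = 0.01065034 / 0.01123720 = 0.947775
δ13C = (0.947775 − 1) × 1000 = -52.22‰

-52.2‰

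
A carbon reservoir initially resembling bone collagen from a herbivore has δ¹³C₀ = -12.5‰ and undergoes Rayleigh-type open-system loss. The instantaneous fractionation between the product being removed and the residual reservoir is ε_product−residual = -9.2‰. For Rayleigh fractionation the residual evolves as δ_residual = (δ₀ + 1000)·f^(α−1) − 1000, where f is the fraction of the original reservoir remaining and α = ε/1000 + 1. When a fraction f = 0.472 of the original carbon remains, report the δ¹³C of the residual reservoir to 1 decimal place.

-5.7‰

Rayleigh residual: δ_res = (δ₀ + 1000)·f^(α−1) − 1000
α = ε/1000 + 1 = 0.99080, so α − 1 = -0.00920
f^(α−1) = 0.472^(-0.00920) = 1.006931
δ_res = (-12.5 + 1000) × 1.006931 − 1000 = 994.344 − 1000 = -5.66‰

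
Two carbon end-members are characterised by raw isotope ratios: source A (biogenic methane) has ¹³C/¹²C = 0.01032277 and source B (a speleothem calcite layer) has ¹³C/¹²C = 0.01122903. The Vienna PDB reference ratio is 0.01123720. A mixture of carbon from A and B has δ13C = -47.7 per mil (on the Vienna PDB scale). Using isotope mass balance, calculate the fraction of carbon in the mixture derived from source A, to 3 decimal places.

0.582

δ_A = (0.01032277/0.01123720 − 1)×1000 = (0.918625 − 1)×1000 = -81.375 per mil
δ_B = (0.01122903/0.01123720 − 1)×1000 = (0.999273 − 1)×1000 = -0.727 per mil
f_A = (δ_mix − δ_B)/(δ_A − δ_B) = (-47.7 − (-0.727))/(-81.375 − (-0.727))
f_A = -46.973 / -80.648 = 0.5824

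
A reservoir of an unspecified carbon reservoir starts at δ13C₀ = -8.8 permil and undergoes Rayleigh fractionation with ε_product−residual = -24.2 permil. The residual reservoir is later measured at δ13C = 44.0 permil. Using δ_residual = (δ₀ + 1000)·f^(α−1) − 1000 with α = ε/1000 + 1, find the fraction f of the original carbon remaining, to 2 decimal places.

α − 1 = ε/1000 = -0.0242
(δ_res + 1000)/(δ₀ + 1000) = (44.0 + 1000)/(-8.8 + 1000) = 1044.0/991.2 = 1.053269
f = 1.053269^(1/-0.0242) = exp(ln(1.053269)/-0.0242) = exp(0.05190/-0.0242)
f = exp(-2.1446) = 0.1171

0.12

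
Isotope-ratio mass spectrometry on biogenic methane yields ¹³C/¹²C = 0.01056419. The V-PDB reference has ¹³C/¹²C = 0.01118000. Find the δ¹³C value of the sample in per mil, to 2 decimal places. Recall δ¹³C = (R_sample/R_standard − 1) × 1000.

δ¹³C = (R_sample / R_standard − 1) × 1000
R_sample / R_standard = 0.01056419 / 0.01118000 = 0.944919
δ¹³C = (0.944919 − 1) × 1000 = -55.081 per mil

-55.08 per mil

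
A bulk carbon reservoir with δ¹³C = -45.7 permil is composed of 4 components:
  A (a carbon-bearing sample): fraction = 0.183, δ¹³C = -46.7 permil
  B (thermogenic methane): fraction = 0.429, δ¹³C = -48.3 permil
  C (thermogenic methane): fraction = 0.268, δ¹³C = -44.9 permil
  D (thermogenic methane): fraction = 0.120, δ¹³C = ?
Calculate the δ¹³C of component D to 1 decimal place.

Isotope mass balance: δ_bulk = Σ fᵢ·δᵢ.
-45.7 = 0.183×(-46.7) + 0.429×(-48.3) + 0.268×(-44.9) + 0.120×δ_D
0.120·δ_D = -45.7 − (-41.300) = -4.400
δ_D = -4.400 / 0.120 = -36.67 permil

-36.7 permil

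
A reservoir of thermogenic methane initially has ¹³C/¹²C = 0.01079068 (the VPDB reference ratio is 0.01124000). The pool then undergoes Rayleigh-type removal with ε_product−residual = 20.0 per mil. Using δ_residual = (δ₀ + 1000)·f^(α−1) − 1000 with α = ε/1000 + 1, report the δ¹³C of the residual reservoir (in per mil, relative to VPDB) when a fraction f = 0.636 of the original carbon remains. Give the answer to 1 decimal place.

-48.6 per mil

δ₀ = (0.01079068/0.01124000 − 1)×1000 = (0.960025 − 1)×1000 = -39.975 per mil
α − 1 = ε/1000 = 0.0200
f^(α−1) = 0.636^(0.0200) = 0.990990
δ_res = (-39.975 + 1000) × 0.990990 − 1000 = 951.375 − 1000 = -48.63 per mil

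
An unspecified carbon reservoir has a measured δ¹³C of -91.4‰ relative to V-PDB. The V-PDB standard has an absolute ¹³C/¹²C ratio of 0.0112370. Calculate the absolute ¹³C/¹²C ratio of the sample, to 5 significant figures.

R_sample = R_standard × (δ¹³C/1000 + 1)
R_sample = 0.0112370 × (-91.4/1000 + 1) = 0.0112370 × 0.908600
R_sample = 0.0102099

0.010210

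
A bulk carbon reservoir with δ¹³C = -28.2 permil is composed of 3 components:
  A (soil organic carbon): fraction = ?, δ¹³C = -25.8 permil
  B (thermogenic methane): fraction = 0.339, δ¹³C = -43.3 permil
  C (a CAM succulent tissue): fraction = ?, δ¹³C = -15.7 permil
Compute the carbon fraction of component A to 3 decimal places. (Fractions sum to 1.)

Let f_A and f_C be the unknown fractions; fractions sum to 1 so f_A + f_C = 0.661.
Mass balance: Σ fᵢ·δᵢ = δ_bulk ⇒ f_A·(-25.8) + f_C·(-15.7) = -28.2 − (-14.679) = -13.521
Substitute f_C = 0.661 − f_A:
f_A·(-25.8 − -15.7) = -13.521 − 0.661×(-15.7) = -3.144
f_A = -3.144 / -10.1 = 0.3112

0.311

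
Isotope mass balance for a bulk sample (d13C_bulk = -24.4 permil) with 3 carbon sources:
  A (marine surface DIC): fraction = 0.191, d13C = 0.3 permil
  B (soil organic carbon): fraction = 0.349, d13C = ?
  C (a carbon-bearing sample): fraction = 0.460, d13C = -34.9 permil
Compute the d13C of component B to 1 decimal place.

Isotope mass balance: δ_bulk = Σ fᵢ·δᵢ.
-24.4 = 0.191×(0.3) + 0.349×δ_B + 0.460×(-34.9)
0.349·δ_B = -24.4 − (-15.997) = -8.403
δ_B = -8.403 / 0.349 = -24.08 permil

-24.1 permil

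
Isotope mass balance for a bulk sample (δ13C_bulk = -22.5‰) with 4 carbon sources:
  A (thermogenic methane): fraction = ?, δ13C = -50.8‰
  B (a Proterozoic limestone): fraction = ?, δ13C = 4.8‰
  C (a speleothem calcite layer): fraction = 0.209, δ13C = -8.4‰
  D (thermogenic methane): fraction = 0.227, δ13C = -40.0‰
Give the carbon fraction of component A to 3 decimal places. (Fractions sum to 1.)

0.258

Let f_A and f_B be the unknown fractions; fractions sum to 1 so f_A + f_B = 0.564.
Mass balance: Σ fᵢ·δᵢ = δ_bulk ⇒ f_A·(-50.8) + f_B·(4.8) = -22.5 − (-10.836) = -11.664
Substitute f_B = 0.564 − f_A:
f_A·(-50.8 − 4.8) = -11.664 − 0.564×(4.8) = -14.372
f_A = -14.372 / -55.6 = 0.2585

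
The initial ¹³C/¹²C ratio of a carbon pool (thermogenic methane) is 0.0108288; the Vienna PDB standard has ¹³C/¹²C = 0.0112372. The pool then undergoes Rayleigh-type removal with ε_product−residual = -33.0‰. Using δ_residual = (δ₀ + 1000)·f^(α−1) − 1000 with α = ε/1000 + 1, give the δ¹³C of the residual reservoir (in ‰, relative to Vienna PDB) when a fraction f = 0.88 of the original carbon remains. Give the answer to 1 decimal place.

-32.3‰

δ₀ = (0.0108288/0.0112372 − 1)×1000 = (0.963656 − 1)×1000 = -36.344‰
α − 1 = ε/1000 = -0.0330
f^(α−1) = 0.88^(-0.0330) = 1.004227
δ_res = (-36.344 + 1000) × 1.004227 − 1000 = 967.730 − 1000 = -32.27‰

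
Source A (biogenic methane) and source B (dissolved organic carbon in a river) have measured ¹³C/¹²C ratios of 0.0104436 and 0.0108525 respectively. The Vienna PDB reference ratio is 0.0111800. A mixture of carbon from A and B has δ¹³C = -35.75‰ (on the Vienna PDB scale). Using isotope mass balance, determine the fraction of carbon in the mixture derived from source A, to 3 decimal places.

0.177

δ_A = (0.0104436/0.0111800 − 1)×1000 = (0.934132 − 1)×1000 = -65.868‰
δ_B = (0.0108525/0.0111800 − 1)×1000 = (0.970707 − 1)×1000 = -29.293‰
f_A = (δ_mix − δ_B)/(δ_A − δ_B) = (-35.75 − (-29.293))/(-65.868 − (-29.293))
f_A = -6.457 / -36.574 = 0.1765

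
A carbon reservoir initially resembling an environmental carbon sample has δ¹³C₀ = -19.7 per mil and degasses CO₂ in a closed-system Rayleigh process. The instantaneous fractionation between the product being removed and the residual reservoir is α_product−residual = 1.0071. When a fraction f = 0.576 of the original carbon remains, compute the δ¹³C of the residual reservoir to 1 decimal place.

-23.5 per mil

Rayleigh residual: δ_res = (δ₀ + 1000)·f^(α−1) − 1000
α − 1 = 0.00710
f^(α−1) = 0.576^(0.00710) = 0.996091
δ_res = (-19.7 + 1000) × 0.996091 − 1000 = 976.468 − 1000 = -23.53 per mil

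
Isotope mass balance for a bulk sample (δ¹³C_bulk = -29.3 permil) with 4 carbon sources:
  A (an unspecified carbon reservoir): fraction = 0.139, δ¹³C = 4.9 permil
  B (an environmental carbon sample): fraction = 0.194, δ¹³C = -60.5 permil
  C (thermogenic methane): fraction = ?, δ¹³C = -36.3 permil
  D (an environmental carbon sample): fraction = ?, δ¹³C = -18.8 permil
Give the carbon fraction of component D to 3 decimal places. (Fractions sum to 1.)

0.341

Let f_D and f_C be the unknown fractions; fractions sum to 1 so f_D + f_C = 0.667.
Mass balance: Σ fᵢ·δᵢ = δ_bulk ⇒ f_D·(-18.8) + f_C·(-36.3) = -29.3 − (-11.056) = -18.244
Substitute f_C = 0.667 − f_D:
f_D·(-18.8 − -36.3) = -18.244 − 0.667×(-36.3) = 5.968
f_D = 5.968 / 17.5 = 0.3410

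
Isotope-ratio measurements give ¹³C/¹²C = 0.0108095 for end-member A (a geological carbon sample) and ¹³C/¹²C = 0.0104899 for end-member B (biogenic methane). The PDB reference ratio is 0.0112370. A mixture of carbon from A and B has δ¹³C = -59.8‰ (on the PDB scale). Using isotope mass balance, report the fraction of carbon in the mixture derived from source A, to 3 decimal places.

0.235

δ_A = (0.0108095/0.0112370 − 1)×1000 = (0.961956 − 1)×1000 = -38.044‰
δ_B = (0.0104899/0.0112370 − 1)×1000 = (0.933514 − 1)×1000 = -66.486‰
f_A = (δ_mix − δ_B)/(δ_A − δ_B) = (-59.8 − (-66.486))/(-38.044 − (-66.486))
f_A = 6.686 / 28.442 = 0.2351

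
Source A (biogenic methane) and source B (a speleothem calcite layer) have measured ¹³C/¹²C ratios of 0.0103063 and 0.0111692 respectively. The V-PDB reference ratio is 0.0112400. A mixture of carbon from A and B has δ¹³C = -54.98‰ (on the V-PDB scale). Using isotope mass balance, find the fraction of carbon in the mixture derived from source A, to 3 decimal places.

0.634

δ_A = (0.0103063/0.0112400 − 1)×1000 = (0.916931 − 1)×1000 = -83.069‰
δ_B = (0.0111692/0.0112400 − 1)×1000 = (0.993701 − 1)×1000 = -6.299‰
f_A = (δ_mix − δ_B)/(δ_A − δ_B) = (-54.98 − (-6.299))/(-83.069 − (-6.299))
f_A = -48.681 / -76.770 = 0.6341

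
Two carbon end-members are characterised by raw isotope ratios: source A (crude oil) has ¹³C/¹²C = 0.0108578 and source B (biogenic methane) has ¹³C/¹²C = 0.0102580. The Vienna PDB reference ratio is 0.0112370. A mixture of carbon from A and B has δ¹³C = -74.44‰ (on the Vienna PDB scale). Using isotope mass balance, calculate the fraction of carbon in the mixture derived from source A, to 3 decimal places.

δ_A = (0.0108578/0.0112370 − 1)×1000 = (0.966254 − 1)×1000 = -33.746‰
δ_B = (0.0102580/0.0112370 − 1)×1000 = (0.912877 − 1)×1000 = -87.123‰
f_A = (δ_mix − δ_B)/(δ_A − δ_B) = (-74.44 − (-87.123))/(-33.746 − (-87.123))
f_A = 12.683 / 53.377 = 0.2376

0.238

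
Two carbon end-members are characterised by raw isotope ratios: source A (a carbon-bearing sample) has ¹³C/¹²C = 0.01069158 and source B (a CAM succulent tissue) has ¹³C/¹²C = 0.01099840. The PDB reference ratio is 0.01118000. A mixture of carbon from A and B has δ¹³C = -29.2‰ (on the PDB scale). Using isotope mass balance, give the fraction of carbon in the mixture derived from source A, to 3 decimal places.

δ_A = (0.01069158/0.01118000 − 1)×1000 = (0.956313 − 1)×1000 = -43.687‰
δ_B = (0.01099840/0.01118000 − 1)×1000 = (0.983757 − 1)×1000 = -16.243‰
f_A = (δ_mix − δ_B)/(δ_A − δ_B) = (-29.2 − (-16.243))/(-43.687 − (-16.243))
f_A = -12.957 / -27.444 = 0.4721

0.472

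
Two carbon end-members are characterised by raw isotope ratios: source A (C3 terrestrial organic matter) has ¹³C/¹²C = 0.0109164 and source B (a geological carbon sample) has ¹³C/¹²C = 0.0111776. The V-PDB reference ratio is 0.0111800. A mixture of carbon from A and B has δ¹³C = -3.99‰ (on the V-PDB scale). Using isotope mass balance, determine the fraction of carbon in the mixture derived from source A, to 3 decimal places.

δ_A = (0.0109164/0.0111800 − 1)×1000 = (0.976422 − 1)×1000 = -23.578‰
δ_B = (0.0111776/0.0111800 − 1)×1000 = (0.999785 − 1)×1000 = -0.215‰
f_A = (δ_mix − δ_B)/(δ_A − δ_B) = (-3.99 − (-0.215))/(-23.578 − (-0.215))
f_A = -3.775 / -23.363 = 0.1616

0.162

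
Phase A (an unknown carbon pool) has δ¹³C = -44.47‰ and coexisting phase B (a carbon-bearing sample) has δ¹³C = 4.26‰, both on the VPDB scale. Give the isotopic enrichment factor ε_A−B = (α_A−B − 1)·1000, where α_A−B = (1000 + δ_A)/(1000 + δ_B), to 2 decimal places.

-48.52‰

α_A−B = (1000 + -44.47) / (1000 + 4.26) = 955.53 / 1004.26 = 0.951477
ε_A−B = (0.951477 − 1) × 1000 = -48.523‰
(The approximation ε ≈ δ_A − δ_B would give -48.73‰.)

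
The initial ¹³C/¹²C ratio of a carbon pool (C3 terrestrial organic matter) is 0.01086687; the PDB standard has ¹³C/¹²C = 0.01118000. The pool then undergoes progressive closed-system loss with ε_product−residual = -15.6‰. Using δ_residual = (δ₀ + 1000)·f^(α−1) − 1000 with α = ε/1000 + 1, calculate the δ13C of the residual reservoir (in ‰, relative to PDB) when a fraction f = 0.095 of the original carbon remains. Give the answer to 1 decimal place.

8.3‰

δ₀ = (0.01086687/0.01118000 − 1)×1000 = (0.971992 − 1)×1000 = -28.008‰
α − 1 = ε/1000 = -0.0156
f^(α−1) = 0.095^(-0.0156) = 1.037403
δ_res = (-28.008 + 1000) × 1.037403 − 1000 = 1008.347 − 1000 = 8.35‰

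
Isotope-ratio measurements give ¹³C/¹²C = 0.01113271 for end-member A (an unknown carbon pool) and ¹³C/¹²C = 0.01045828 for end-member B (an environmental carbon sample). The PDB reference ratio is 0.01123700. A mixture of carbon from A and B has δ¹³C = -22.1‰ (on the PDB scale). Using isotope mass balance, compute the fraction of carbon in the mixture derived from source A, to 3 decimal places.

0.786

δ_A = (0.01113271/0.01123700 − 1)×1000 = (0.990719 − 1)×1000 = -9.281‰
δ_B = (0.01045828/0.01123700 − 1)×1000 = (0.930700 − 1)×1000 = -69.300‰
f_A = (δ_mix − δ_B)/(δ_A − δ_B) = (-22.1 − (-69.300))/(-9.281 − (-69.300))
f_A = 47.200 / 60.019 = 0.7864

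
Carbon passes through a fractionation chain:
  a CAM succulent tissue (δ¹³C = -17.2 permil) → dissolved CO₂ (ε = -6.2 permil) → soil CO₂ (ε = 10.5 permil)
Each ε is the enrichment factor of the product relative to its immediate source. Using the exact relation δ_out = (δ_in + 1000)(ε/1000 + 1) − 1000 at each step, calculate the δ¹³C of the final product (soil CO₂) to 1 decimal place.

-13.0 permil

step 1: δ = (-17.20 + 1000)·(-6.2/1000 + 1) − 1000 = -23.29 permil
step 2: δ = (-23.29 + 1000)·(10.5/1000 + 1) − 1000 = -13.04 permil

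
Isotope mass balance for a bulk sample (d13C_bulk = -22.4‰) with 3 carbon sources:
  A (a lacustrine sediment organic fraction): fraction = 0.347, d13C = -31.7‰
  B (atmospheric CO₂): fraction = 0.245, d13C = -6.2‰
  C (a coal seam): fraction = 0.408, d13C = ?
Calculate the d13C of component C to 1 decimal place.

-24.2‰

Isotope mass balance: δ_bulk = Σ fᵢ·δᵢ.
-22.4 = 0.347×(-31.7) + 0.245×(-6.2) + 0.408×δ_C
0.408·δ_C = -22.4 − (-12.519) = -9.881
δ_C = -9.881 / 0.408 = -24.22‰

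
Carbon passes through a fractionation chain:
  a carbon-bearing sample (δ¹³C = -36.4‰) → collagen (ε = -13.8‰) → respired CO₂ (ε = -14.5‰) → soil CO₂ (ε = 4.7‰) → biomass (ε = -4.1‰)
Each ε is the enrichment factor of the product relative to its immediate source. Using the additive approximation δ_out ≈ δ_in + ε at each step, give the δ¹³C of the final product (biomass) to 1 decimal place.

step 1: δ ≈ -36.4 + (-13.8) = -50.2‰
step 2: δ ≈ -50.2 + (-14.5) = -64.7‰
step 3: δ ≈ -64.7 + (4.7) = -60.0‰
step 4: δ ≈ -60.0 + (-4.1) = -64.1‰

-64.1‰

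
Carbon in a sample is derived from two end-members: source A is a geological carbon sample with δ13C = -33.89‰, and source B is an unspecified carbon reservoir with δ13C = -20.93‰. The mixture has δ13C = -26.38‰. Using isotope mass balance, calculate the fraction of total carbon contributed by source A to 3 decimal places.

0.421

δ_mix = f_A·δ_A + (1 − f_A)·δ_B  ⇒  f_A = (δ_mix − δ_B)/(δ_A − δ_B)
f_A = (-26.38 − (-20.93)) / (-33.89 − (-20.93))
f_A = -5.45 / -12.96 = 0.4205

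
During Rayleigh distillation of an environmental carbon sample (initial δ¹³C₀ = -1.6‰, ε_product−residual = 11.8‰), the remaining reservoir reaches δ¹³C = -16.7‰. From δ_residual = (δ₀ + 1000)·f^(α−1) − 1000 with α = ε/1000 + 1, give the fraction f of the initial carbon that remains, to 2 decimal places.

α − 1 = ε/1000 = 0.0118
(δ_res + 1000)/(δ₀ + 1000) = (-16.7 + 1000)/(-1.6 + 1000) = 983.3/998.4 = 0.984876
f = 0.984876^(1/0.0118) = exp(ln(0.984876)/0.0118) = exp(-0.01524/0.0118)
f = exp(-1.2915) = 0.2749

0.27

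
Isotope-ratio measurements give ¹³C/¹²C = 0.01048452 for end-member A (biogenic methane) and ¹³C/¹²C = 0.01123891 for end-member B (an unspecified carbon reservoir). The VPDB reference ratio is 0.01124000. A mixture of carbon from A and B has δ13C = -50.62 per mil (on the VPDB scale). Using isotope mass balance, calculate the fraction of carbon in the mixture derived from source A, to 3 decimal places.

δ_A = (0.01048452/0.01124000 − 1)×1000 = (0.932786 − 1)×1000 = -67.214 per mil
δ_B = (0.01123891/0.01124000 − 1)×1000 = (0.999903 − 1)×1000 = -0.097 per mil
f_A = (δ_mix − δ_B)/(δ_A − δ_B) = (-50.62 − (-0.097))/(-67.214 − (-0.097))
f_A = -50.523 / -67.117 = 0.7528

0.753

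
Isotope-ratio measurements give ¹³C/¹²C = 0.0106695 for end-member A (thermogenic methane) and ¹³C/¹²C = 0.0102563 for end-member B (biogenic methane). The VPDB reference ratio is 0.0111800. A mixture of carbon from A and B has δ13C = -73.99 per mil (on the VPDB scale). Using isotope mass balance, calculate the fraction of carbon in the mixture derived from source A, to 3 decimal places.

δ_A = (0.0106695/0.0111800 − 1)×1000 = (0.954338 − 1)×1000 = -45.662 per mil
δ_B = (0.0102563/0.0111800 − 1)×1000 = (0.917379 − 1)×1000 = -82.621 per mil
f_A = (δ_mix − δ_B)/(δ_A − δ_B) = (-73.99 − (-82.621))/(-45.662 − (-82.621))
f_A = 8.631 / 36.959 = 0.2335

0.234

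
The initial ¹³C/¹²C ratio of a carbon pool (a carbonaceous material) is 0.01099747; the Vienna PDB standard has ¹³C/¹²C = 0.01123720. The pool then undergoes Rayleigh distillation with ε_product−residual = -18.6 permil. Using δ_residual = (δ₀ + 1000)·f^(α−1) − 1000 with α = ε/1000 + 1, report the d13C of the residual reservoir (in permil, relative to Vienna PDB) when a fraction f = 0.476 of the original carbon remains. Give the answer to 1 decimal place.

δ₀ = (0.01099747/0.01123720 − 1)×1000 = (0.978666 − 1)×1000 = -21.334 permil
α − 1 = ε/1000 = -0.0186
f^(α−1) = 0.476^(-0.0186) = 1.013903
δ_res = (-21.334 + 1000) × 1.013903 − 1000 = 992.273 − 1000 = -7.73 permil

-7.7 permil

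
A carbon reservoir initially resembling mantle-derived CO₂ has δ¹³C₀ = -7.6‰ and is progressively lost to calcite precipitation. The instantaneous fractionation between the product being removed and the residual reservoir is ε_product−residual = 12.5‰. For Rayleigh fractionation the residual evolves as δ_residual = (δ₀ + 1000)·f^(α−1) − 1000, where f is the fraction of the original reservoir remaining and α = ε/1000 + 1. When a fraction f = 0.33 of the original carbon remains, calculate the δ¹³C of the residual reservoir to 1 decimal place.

Rayleigh residual: δ_res = (δ₀ + 1000)·f^(α−1) − 1000
α = ε/1000 + 1 = 1.01250, so α − 1 = 0.01250
f^(α−1) = 0.33^(0.01250) = 0.986237
δ_res = (-7.6 + 1000) × 0.986237 − 1000 = 978.742 − 1000 = -21.26‰

-21.3‰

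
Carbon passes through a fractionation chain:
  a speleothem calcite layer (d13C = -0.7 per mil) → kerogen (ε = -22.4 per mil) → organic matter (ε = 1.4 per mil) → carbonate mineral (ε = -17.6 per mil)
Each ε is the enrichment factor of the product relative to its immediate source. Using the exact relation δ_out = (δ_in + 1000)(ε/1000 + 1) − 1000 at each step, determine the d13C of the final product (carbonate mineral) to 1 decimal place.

-38.9 per mil

step 1: δ = (-0.70 + 1000)·(-22.4/1000 + 1) − 1000 = -23.08 per mil
step 2: δ = (-23.08 + 1000)·(1.4/1000 + 1) − 1000 = -21.72 per mil
step 3: δ = (-21.72 + 1000)·(-17.6/1000 + 1) − 1000 = -38.93 per mil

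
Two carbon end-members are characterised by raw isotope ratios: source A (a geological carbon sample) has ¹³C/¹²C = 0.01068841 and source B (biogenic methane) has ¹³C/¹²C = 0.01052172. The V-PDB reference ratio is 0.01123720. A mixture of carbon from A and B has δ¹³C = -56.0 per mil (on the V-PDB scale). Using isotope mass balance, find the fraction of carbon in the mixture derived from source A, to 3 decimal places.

0.517

δ_A = (0.01068841/0.01123720 − 1)×1000 = (0.951163 − 1)×1000 = -48.837 per mil
δ_B = (0.01052172/0.01123720 − 1)×1000 = (0.936329 − 1)×1000 = -63.671 per mil
f_A = (δ_mix − δ_B)/(δ_A − δ_B) = (-56.0 − (-63.671))/(-48.837 − (-63.671))
f_A = 7.671 / 14.834 = 0.5171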